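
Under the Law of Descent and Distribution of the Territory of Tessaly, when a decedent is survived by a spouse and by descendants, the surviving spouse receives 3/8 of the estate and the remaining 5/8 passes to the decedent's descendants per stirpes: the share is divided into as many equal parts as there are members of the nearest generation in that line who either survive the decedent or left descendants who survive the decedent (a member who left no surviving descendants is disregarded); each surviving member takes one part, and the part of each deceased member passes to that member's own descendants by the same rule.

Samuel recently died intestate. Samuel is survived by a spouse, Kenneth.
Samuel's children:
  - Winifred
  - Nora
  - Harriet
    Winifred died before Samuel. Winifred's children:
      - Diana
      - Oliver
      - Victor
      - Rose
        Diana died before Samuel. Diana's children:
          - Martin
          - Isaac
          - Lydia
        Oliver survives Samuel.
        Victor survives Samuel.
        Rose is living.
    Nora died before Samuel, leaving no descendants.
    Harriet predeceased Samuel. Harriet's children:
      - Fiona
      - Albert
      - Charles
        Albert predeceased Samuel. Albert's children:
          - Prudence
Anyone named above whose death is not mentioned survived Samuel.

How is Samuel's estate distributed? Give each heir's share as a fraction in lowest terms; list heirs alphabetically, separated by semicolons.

Kenneth, as surviving spouse, takes 3/8.
The remaining 5/8 passes to Samuel's descendants per stirpes.
Nora left no surviving issue, so that branch lapses and is disregarded.
The 5/8 is divided into 2 equal shares of 5/16 among Winifred, Harriet.
Winifred predeceased; the 5/16 allotted to Winifred's branch passes to Winifred's issue by representation.
The 5/16 is divided into 4 equal shares of 5/64 among Diana, Oliver, Victor, Rose.
Diana predeceased; the 5/64 allotted to Diana's branch passes to Diana's issue by representation.
The 5/64 is divided into 3 equal shares of 5/192 among Martin, Isaac, Lydia.
Martin is living and takes 5/192.
Isaac is living and takes 5/192.
Lydia is living and takes 5/192.
Oliver is living and takes 5/64.
Victor is living and takes 5/64.
Rose is living and takes 5/64.
Harriet predeceased; the 5/16 allotted to Harriet's branch passes to Harriet's issue by representation.
The 5/16 is divided into 3 equal shares of 5/48 among Fiona, Albert, Charles.
Fiona is living and takes 5/48.
Albert predeceased; the 5/48 allotted to Albert's branch passes to Albert's issue by representation.
Prudence is the sole taker at this level and receives the full 5/48.
Charles is living and takes 5/48.

Charles 5/48; Fiona 5/48; Isaac 5/192; Kenneth 3/8; Lydia 5/192; Martin 5/192; Oliver 5/64; Prudence 5/48; Rose 5/64; Victor 5/64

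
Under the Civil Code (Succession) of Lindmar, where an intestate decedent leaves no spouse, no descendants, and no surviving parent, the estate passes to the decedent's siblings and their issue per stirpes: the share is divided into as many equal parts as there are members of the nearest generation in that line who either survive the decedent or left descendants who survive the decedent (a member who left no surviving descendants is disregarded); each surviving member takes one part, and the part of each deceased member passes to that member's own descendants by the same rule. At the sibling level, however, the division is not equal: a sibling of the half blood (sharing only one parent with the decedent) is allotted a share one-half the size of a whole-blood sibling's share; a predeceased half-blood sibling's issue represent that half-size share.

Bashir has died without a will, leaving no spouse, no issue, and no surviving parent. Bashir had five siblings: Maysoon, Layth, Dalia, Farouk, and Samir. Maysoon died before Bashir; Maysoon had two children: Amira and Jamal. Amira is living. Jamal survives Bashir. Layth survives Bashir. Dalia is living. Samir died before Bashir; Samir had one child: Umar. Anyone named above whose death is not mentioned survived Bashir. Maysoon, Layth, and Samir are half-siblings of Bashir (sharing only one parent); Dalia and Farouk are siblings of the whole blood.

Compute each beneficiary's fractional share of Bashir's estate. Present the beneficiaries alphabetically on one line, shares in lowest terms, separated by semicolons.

No spouse, descendants, or parent survives, so the estate passes to Bashir's siblings per stirpes.
Half-blood siblings count for one-half the weight of whole-blood siblings at the initial division.
Dividing 1 in proportion to weights (total weight 7/2): Maysoon (weight 1/2) → 1/7; Layth (weight 1/2) → 1/7; Dalia (weight 1) → 2/7; Farouk (weight 1) → 2/7; Samir (weight 1/2) → 1/7.
Maysoon predeceased; the 1/7 allotted to Maysoon's branch passes to Maysoon's issue by representation.
The 1/7 is divided into 2 equal shares of 1/14 among Amira, Jamal.
Amira is living and takes 1/14.
Jamal is living and takes 1/14.
Layth is living and takes 1/7.
Dalia is living and takes 2/7.
Farouk is living and takes 2/7.
Samir predeceased; the 1/7 allotted to Samir's branch passes to Samir's issue by representation.
Umar is the sole taker at this level and receives the full 1/7.

Amira 1/14; Dalia 2/7; Farouk 2/7; Jamal 1/14; Layth 1/7; Umar 1/7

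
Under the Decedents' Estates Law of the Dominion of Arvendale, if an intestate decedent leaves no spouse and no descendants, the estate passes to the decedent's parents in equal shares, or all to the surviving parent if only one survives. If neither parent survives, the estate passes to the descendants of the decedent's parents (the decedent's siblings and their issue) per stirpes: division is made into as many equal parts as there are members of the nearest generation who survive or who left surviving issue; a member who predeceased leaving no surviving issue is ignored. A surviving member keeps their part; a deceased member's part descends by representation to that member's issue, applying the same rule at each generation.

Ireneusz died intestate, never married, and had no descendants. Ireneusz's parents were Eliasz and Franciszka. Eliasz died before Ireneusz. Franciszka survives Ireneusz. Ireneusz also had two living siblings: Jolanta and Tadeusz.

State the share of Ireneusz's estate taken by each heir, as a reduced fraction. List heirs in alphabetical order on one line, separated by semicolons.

Franciszka 1

Only one parent, Franciszka, survives, so Franciszka takes the entire estate. The siblings take nothing because a surviving parent has priority.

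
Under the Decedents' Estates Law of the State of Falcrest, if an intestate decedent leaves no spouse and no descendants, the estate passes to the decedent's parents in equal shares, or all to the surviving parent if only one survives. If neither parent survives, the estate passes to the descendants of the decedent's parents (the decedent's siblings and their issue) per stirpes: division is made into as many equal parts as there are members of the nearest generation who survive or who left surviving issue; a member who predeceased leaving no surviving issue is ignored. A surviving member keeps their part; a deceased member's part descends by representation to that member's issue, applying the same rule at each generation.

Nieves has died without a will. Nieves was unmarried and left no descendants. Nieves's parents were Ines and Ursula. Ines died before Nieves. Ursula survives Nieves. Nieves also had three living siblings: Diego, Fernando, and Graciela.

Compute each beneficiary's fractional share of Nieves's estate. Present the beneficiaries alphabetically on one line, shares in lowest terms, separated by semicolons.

Only one parent, Ursula, survives, so Ursula takes the entire estate. The siblings take nothing because a surviving parent has priority.

Ursula 1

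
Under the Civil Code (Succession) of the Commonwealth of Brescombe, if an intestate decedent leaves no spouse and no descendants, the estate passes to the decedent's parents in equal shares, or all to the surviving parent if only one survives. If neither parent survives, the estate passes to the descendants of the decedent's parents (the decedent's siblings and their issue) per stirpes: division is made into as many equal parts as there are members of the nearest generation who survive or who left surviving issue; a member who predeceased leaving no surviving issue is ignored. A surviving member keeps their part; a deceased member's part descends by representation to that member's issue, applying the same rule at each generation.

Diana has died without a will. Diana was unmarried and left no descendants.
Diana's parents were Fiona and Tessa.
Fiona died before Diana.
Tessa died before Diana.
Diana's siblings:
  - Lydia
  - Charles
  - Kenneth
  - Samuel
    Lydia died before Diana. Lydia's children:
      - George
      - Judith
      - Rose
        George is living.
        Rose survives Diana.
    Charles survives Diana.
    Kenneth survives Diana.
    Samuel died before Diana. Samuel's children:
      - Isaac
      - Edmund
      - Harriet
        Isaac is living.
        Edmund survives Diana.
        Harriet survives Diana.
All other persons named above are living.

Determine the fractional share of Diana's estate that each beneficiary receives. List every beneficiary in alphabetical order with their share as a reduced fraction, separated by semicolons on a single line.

Charles 1/4; Edmund 1/12; George 1/12; Harriet 1/12; Isaac 1/12; Judith 1/12; Kenneth 1/4; Rose 1/12

Neither parent survives and there are no descendants, so the estate passes to Diana's siblings and their issue per stirpes.
The estate is divided into 4 equal shares of 1/4 among Lydia, Charles, Kenneth, Samuel.
Lydia predeceased; the 1/4 allotted to Lydia's branch passes to Lydia's issue by representation.
The 1/4 is divided into 3 equal shares of 1/12 among George, Judith, Rose.
George is living and takes 1/12.
Judith is living and takes 1/12.
Rose is living and takes 1/12.
Charles is living and takes 1/4.
Kenneth is living and takes 1/4.
Samuel predeceased; the 1/4 allotted to Samuel's branch passes to Samuel's issue by representation.
The 1/4 is divided into 3 equal shares of 1/12 among Isaac, Edmund, Harriet.
Isaac is living and takes 1/12.
Edmund is living and takes 1/12.
Harriet is living and takes 1/12.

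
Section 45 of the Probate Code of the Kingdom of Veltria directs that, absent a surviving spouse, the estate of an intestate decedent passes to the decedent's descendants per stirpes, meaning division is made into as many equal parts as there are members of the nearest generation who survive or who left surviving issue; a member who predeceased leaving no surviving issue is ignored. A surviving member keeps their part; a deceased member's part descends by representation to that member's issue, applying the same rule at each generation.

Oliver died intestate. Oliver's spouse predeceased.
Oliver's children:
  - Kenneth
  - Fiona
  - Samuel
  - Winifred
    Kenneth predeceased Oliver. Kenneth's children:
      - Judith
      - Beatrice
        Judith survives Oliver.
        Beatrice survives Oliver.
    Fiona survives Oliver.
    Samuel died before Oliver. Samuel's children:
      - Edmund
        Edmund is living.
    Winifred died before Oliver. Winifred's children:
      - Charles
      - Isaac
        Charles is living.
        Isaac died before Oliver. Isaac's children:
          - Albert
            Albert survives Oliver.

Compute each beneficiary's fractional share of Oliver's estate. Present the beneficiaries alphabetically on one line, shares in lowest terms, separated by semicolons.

There is no surviving spouse, so the entire estate passes to Oliver's descendants per stirpes.
The estate is divided into 4 equal shares of 1/4 among Kenneth, Fiona, Samuel, Winifred.
Kenneth predeceased; the 1/4 allotted to Kenneth's branch passes to Kenneth's issue by representation.
The 1/4 is divided into 2 equal shares of 1/8 among Judith, Beatrice.
Judith is living and takes 1/8.
Beatrice is living and takes 1/8.
Fiona is living and takes 1/4.
Samuel predeceased; the 1/4 allotted to Samuel's branch passes to Samuel's issue by representation.
Edmund is the sole taker at this level and receives the full 1/4.
Winifred predeceased; the 1/4 allotted to Winifred's branch passes to Winifred's issue by representation.
The 1/4 is divided into 2 equal shares of 1/8 among Charles, Isaac.
Charles is living and takes 1/8.
Isaac predeceased; the 1/8 allotted to Isaac's branch passes to Isaac's issue by representation.
Albert is the sole taker at this level and receives the full 1/8.

Albert 1/8; Beatrice 1/8; Charles 1/8; Edmund 1/4; Fiona 1/4; Judith 1/8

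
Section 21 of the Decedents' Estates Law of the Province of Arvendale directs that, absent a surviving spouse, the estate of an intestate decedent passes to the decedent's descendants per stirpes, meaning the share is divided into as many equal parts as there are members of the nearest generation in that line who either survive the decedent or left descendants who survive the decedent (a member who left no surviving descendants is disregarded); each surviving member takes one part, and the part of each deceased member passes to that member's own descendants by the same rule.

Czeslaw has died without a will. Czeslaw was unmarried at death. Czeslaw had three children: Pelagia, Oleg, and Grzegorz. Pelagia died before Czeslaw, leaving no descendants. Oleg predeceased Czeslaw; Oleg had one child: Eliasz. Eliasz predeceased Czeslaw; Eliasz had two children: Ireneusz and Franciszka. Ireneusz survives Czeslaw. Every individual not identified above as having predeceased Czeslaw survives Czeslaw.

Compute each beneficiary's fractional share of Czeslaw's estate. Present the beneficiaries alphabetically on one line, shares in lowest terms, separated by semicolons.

There is no surviving spouse, so the entire estate passes to Czeslaw's descendants per stirpes.
Pelagia left no surviving issue, so that branch lapses and is disregarded.
The estate is divided into 2 equal shares of 1/2 among Oleg, Grzegorz.
Oleg predeceased; the 1/2 allotted to Oleg's branch passes to Oleg's issue by representation.
Eliasz's line is the sole branch at this level, so the full 1/2 passes to Eliasz's issue by representation.
The 1/2 is divided into 2 equal shares of 1/4 among Ireneusz, Franciszka.
Ireneusz is living and takes 1/4.
Franciszka is living and takes 1/4.
Grzegorz is living and takes 1/2.

Franciszka 1/4; Grzegorz 1/2; Ireneusz 1/4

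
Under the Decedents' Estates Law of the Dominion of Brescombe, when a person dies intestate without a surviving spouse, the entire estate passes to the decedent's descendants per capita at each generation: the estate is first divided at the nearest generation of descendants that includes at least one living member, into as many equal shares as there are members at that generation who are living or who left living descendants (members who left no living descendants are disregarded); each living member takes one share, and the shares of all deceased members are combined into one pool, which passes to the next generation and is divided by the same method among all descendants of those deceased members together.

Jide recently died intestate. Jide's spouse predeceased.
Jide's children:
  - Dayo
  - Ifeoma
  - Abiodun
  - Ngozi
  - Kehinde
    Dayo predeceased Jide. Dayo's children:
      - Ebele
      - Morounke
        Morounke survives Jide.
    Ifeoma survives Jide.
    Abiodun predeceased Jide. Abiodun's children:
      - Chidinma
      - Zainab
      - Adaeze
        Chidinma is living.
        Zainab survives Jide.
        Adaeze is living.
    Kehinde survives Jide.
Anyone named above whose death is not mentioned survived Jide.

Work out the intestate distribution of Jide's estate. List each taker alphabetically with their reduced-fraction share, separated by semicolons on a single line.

Adaeze 2/25; Chidinma 2/25; Ebele 2/25; Ifeoma 1/5; Kehinde 1/5; Morounke 2/25; Ngozi 1/5; Zainab 2/25

There is no surviving spouse, so the entire estate passes to Jide's descendants per capita at each generation.
At generation 1 (Dayo, Ifeoma, Abiodun, Ngozi, Kehinde) there are 5 shares of (1)/5 = 1/5 each.
Living: Ifeoma, Ngozi, and Kehinde — each takes 1/5.
Deceased: Dayo and Abiodun. Their combined 2/5 is pooled and carried to generation 2.
At generation 2 (Ebele, Morounke, Chidinma, Zainab, Adaeze) there are 5 shares of (2/5)/5 = 2/25 each.
Living: Ebele, Morounke, Chidinma, Zainab, and Adaeze — each takes 2/25.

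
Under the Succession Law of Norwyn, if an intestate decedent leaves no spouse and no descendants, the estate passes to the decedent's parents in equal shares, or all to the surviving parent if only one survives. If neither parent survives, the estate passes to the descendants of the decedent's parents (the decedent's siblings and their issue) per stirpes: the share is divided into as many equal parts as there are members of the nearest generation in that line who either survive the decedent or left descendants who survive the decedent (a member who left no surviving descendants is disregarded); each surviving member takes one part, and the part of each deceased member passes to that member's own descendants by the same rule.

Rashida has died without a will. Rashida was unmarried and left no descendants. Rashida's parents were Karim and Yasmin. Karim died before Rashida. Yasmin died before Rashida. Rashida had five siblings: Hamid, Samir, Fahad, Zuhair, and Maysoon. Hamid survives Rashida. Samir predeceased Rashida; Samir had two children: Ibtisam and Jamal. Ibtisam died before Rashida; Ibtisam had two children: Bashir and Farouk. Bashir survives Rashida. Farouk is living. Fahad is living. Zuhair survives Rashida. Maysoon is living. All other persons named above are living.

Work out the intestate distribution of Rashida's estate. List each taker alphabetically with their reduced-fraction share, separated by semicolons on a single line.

Neither parent survives and there are no descendants, so the estate passes to Rashida's siblings and their issue per stirpes.
The estate is divided into 5 equal shares of 1/5 among Hamid, Samir, Fahad, Zuhair, Maysoon.
Hamid is living and takes 1/5.
Samir predeceased; the 1/5 allotted to Samir's branch passes to Samir's issue by representation.
The 1/5 is divided into 2 equal shares of 1/10 among Ibtisam, Jamal.
Ibtisam predeceased; the 1/10 allotted to Ibtisam's branch passes to Ibtisam's issue by representation.
The 1/10 is divided into 2 equal shares of 1/20 among Bashir, Farouk.
Bashir is living and takes 1/20.
Farouk is living and takes 1/20.
Jamal is living and takes 1/10.
Fahad is living and takes 1/5.
Zuhair is living and takes 1/5.
Maysoon is living and takes 1/5.

Bashir 1/20; Fahad 1/5; Farouk 1/20; Hamid 1/5; Jamal 1/10; Maysoon 1/5; Zuhair 1/5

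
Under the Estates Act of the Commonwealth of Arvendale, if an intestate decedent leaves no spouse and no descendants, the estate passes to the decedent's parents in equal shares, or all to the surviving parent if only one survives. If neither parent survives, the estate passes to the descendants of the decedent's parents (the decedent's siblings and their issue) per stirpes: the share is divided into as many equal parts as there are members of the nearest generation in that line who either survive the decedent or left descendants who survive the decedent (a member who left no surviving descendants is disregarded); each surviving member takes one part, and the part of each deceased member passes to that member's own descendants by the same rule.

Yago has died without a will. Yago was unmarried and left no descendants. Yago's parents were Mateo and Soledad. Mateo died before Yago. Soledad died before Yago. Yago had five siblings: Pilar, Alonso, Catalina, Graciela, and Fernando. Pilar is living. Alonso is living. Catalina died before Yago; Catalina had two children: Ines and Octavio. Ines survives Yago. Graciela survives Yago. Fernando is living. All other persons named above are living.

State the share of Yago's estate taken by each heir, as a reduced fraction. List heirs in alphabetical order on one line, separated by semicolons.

Neither parent survives and there are no descendants, so the estate passes to Yago's siblings and their issue per stirpes.
The estate is divided into 5 equal shares of 1/5 among Pilar, Alonso, Catalina, Graciela, Fernando.
Pilar is living and takes 1/5.
Alonso is living and takes 1/5.
Catalina predeceased; the 1/5 allotted to Catalina's branch passes to Catalina's issue by representation.
The 1/5 is divided into 2 equal shares of 1/10 among Ines, Octavio.
Ines is living and takes 1/10.
Octavio is living and takes 1/10.
Graciela is living and takes 1/5.
Fernando is living and takes 1/5.

Alonso 1/5; Fernando 1/5; Graciela 1/5; Ines 1/10; Octavio 1/10; Pilar 1/5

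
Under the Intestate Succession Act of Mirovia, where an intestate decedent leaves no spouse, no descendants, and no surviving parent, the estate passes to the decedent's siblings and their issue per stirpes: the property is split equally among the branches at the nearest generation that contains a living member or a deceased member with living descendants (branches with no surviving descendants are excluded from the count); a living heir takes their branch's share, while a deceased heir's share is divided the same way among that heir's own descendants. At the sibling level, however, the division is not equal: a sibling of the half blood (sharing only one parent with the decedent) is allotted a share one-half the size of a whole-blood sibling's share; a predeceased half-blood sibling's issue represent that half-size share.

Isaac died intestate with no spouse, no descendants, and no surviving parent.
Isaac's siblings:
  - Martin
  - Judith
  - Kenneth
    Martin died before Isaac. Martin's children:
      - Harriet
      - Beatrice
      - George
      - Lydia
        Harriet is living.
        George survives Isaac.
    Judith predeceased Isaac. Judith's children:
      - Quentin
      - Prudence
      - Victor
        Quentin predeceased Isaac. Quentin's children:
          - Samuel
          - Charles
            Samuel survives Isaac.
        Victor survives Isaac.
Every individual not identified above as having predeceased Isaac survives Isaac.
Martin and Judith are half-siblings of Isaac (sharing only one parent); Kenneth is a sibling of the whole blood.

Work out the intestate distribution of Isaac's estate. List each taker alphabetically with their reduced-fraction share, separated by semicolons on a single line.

No spouse, descendants, or parent survives, so the estate passes to Isaac's siblings per stirpes.
Half-blood siblings count for one-half the weight of whole-blood siblings at the initial division.
Dividing 1 in proportion to weights (total weight 2): Martin (weight 1/2) → 1/4; Judith (weight 1/2) → 1/4; Kenneth (weight 1) → 1/2.
Martin predeceased; the 1/4 allotted to Martin's branch passes to Martin's issue by representation.
The 1/4 is divided into 4 equal shares of 1/16 among Harriet, Beatrice, George, Lydia.
Harriet is living and takes 1/16.
Beatrice is living and takes 1/16.
George is living and takes 1/16.
Lydia is living and takes 1/16.
Judith predeceased; the 1/4 allotted to Judith's branch passes to Judith's issue by representation.
The 1/4 is divided into 3 equal shares of 1/12 among Quentin, Prudence, Victor.
Quentin predeceased; the 1/12 allotted to Quentin's branch passes to Quentin's issue by representation.
The 1/12 is divided into 2 equal shares of 1/24 among Samuel, Charles.
Samuel is living and takes 1/24.
Charles is living and takes 1/24.
Prudence is living and takes 1/12.
Victor is living and takes 1/12.
Kenneth is living and takes 1/2.

Beatrice 1/16; Charles 1/24; George 1/16; Harriet 1/16; Kenneth 1/2; Lydia 1/16; Prudence 1/12; Samuel 1/24; Victor 1/12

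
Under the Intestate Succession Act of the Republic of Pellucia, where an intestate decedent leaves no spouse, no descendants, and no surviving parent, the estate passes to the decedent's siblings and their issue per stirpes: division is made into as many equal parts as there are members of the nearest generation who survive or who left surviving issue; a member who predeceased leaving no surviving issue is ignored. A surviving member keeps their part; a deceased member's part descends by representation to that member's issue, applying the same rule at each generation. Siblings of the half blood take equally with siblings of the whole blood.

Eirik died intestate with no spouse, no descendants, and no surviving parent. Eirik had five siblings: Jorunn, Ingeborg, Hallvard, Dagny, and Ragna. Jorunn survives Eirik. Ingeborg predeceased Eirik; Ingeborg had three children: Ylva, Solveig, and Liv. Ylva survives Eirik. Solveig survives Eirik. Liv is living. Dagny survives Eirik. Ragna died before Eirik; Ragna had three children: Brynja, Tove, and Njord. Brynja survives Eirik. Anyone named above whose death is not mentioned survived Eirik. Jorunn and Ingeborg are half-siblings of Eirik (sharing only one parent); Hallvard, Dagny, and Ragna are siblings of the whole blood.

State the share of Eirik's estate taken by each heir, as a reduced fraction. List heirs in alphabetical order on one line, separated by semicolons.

Brynja 1/15; Dagny 1/5; Hallvard 1/5; Jorunn 1/5; Liv 1/15; Njord 1/15; Solveig 1/15; Tove 1/15; Ylva 1/15

No spouse, descendants, or parent survives, so the estate passes to Eirik's siblings per stirpes.
Half-blood and whole-blood siblings take equally under the stated rule.
The estate is divided into 5 equal shares of 1/5 among Jorunn, Ingeborg, Hallvard, Dagny, Ragna.
Jorunn is living and takes 1/5.
Ingeborg predeceased; the 1/5 allotted to Ingeborg's branch passes to Ingeborg's issue by representation.
The 1/5 is divided into 3 equal shares of 1/15 among Ylva, Solveig, Liv.
Ylva is living and takes 1/15.
Solveig is living and takes 1/15.
Liv is living and takes 1/15.
Hallvard is living and takes 1/5.
Dagny is living and takes 1/5.
Ragna predeceased; the 1/5 allotted to Ragna's branch passes to Ragna's issue by representation.
The 1/5 is divided into 3 equal shares of 1/15 among Brynja, Tove, Njord.
Brynja is living and takes 1/15.
Tove is living and takes 1/15.
Njord is living and takes 1/15.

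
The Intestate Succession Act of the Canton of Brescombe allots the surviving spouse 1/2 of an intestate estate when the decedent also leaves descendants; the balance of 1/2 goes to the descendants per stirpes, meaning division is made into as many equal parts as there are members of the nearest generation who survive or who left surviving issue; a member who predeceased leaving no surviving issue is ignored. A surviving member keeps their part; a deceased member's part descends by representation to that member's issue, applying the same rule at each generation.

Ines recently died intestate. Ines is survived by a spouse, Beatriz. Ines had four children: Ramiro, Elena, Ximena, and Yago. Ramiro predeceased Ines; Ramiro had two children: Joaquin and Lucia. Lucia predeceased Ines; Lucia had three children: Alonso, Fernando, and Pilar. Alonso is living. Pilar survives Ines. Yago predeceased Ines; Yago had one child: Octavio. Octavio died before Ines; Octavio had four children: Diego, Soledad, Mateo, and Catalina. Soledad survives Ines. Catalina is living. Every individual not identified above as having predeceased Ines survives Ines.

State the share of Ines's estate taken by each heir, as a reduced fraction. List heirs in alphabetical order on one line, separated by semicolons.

Beatriz, as surviving spouse, takes 1/2.
The remaining 1/2 passes to Ines's descendants per stirpes.
The 1/2 is divided into 4 equal shares of 1/8 among Ramiro, Elena, Ximena, Yago.
Ramiro predeceased; the 1/8 allotted to Ramiro's branch passes to Ramiro's issue by representation.
The 1/8 is divided into 2 equal shares of 1/16 among Joaquin, Lucia.
Joaquin is living and takes 1/16.
Lucia predeceased; the 1/16 allotted to Lucia's branch passes to Lucia's issue by representation.
The 1/16 is divided into 3 equal shares of 1/48 among Alonso, Fernando, Pilar.
Alonso is living and takes 1/48.
Fernando is living and takes 1/48.
Pilar is living and takes 1/48.
Elena is living and takes 1/8.
Ximena is living and takes 1/8.
Yago predeceased; the 1/8 allotted to Yago's branch passes to Yago's issue by representation.
Octavio's line is the sole branch at this level, so the full 1/8 passes to Octavio's issue by representation.
The 1/8 is divided into 4 equal shares of 1/32 among Diego, Soledad, Mateo, Catalina.
Diego is living and takes 1/32.
Soledad is living and takes 1/32.
Mateo is living and takes 1/32.
Catalina is living and takes 1/32.

Alonso 1/48; Beatriz 1/2; Catalina 1/32; Diego 1/32; Elena 1/8; Fernando 1/48; Joaquin 1/16; Mateo 1/32; Pilar 1/48; Soledad 1/32; Ximena 1/8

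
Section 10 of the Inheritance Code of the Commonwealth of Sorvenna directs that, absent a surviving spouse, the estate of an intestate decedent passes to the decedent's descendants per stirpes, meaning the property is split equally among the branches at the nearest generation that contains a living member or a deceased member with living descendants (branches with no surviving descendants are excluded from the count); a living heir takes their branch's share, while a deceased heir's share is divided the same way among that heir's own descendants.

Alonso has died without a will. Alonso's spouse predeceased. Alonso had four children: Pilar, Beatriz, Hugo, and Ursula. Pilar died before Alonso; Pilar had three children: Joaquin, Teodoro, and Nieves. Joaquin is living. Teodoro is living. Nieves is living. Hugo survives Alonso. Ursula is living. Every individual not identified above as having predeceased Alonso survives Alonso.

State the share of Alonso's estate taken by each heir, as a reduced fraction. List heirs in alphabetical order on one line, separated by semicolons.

Beatriz 1/4; Hugo 1/4; Joaquin 1/12; Nieves 1/12; Teodoro 1/12; Ursula 1/4

There is no surviving spouse, so the entire estate passes to Alonso's descendants per stirpes.
The estate is divided into 4 equal shares of 1/4 among Pilar, Beatriz, Hugo, Ursula.
Pilar predeceased; the 1/4 allotted to Pilar's branch passes to Pilar's issue by representation.
The 1/4 is divided into 3 equal shares of 1/12 among Joaquin, Teodoro, Nieves.
Joaquin is living and takes 1/12.
Teodoro is living and takes 1/12.
Nieves is living and takes 1/12.
Beatriz is living and takes 1/4.
Hugo is living and takes 1/4.
Ursula is living and takes 1/4.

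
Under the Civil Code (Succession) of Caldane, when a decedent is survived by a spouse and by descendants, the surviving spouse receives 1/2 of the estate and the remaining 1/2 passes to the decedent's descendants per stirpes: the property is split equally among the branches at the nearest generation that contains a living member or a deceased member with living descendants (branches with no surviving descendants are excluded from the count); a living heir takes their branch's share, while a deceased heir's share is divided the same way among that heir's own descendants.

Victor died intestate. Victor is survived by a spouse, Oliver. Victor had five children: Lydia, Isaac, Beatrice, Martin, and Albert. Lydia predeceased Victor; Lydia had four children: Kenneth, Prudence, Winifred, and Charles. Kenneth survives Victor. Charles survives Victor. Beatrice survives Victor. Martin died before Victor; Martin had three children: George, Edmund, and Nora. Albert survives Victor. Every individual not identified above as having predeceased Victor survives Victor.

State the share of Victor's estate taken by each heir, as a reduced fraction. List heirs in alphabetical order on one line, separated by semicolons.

Oliver, as surviving spouse, takes 1/2.
The remaining 1/2 passes to Victor's descendants per stirpes.
The 1/2 is divided into 5 equal shares of 1/10 among Lydia, Isaac, Beatrice, Martin, Albert.
Lydia predeceased; the 1/10 allotted to Lydia's branch passes to Lydia's issue by representation.
The 1/10 is divided into 4 equal shares of 1/40 among Kenneth, Prudence, Winifred, Charles.
Kenneth is living and takes 1/40.
Prudence is living and takes 1/40.
Winifred is living and takes 1/40.
Charles is living and takes 1/40.
Isaac is living and takes 1/10.
Beatrice is living and takes 1/10.
Martin predeceased; the 1/10 allotted to Martin's branch passes to Martin's issue by representation.
The 1/10 is divided into 3 equal shares of 1/30 among George, Edmund, Nora.
George is living and takes 1/30.
Edmund is living and takes 1/30.
Nora is living and takes 1/30.
Albert is living and takes 1/10.

Albert 1/10; Beatrice 1/10; Charles 1/40; Edmund 1/30; George 1/30; Isaac 1/10; Kenneth 1/40; Nora 1/30; Oliver 1/2; Prudence 1/40; Winifred 1/40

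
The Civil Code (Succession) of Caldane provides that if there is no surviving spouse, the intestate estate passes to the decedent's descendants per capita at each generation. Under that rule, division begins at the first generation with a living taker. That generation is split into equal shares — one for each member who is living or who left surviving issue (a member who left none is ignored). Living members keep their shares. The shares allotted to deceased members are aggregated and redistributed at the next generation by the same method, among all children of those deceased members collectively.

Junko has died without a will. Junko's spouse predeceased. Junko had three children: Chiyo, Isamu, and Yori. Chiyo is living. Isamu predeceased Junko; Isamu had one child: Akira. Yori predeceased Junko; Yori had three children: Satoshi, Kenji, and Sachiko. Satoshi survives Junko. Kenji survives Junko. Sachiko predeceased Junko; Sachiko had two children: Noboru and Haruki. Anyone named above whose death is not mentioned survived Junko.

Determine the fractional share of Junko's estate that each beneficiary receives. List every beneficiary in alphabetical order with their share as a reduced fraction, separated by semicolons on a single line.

Akira 1/6; Chiyo 1/3; Haruki 1/12; Kenji 1/6; Noboru 1/12; Satoshi 1/6

There is no surviving spouse, so the entire estate passes to Junko's descendants per capita at each generation.
At generation 1 (Chiyo, Isamu, Yori) there are 3 shares of (1)/3 = 1/3 each.
Living: Chiyo — each takes 1/3.
Deceased: Isamu and Yori. Their combined 2/3 is pooled and carried to generation 2.
At generation 2 (Akira, Satoshi, Kenji, Sachiko) there are 4 shares of (2/3)/4 = 1/6 each.
Living: Akira, Satoshi, and Kenji — each takes 1/6.
Deceased: Sachiko. That 1/6 share is carried to generation 3.
At generation 3 (Noboru, Haruki) there are 2 shares of (1/6)/2 = 1/12 each.
Living: Noboru and Haruki — each takes 1/12.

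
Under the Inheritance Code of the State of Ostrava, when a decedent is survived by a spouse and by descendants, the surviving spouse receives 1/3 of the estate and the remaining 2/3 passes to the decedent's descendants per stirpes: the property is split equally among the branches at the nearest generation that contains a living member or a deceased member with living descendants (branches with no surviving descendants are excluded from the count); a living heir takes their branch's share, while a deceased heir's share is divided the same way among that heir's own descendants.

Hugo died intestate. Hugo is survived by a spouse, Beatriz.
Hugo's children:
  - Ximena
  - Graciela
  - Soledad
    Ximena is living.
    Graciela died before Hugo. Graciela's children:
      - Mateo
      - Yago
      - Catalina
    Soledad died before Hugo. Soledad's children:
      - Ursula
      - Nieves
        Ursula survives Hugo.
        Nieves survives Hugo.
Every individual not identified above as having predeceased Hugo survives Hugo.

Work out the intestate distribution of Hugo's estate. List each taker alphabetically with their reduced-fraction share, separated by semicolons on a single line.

Beatriz, as surviving spouse, takes 1/3.
The remaining 2/3 passes to Hugo's descendants per stirpes.
The 2/3 is divided into 3 equal shares of 2/9 among Ximena, Graciela, Soledad.
Ximena is living and takes 2/9.
Graciela predeceased; the 2/9 allotted to Graciela's branch passes to Graciela's issue by representation.
The 2/9 is divided into 3 equal shares of 2/27 among Mateo, Yago, Catalina.
Mateo is living and takes 2/27.
Yago is living and takes 2/27.
Catalina is living and takes 2/27.
Soledad predeceased; the 2/9 allotted to Soledad's branch passes to Soledad's issue by representation.
The 2/9 is divided into 2 equal shares of 1/9 among Ursula, Nieves.
Ursula is living and takes 1/9.
Nieves is living and takes 1/9.

Beatriz 1/3; Catalina 2/27; Mateo 2/27; Nieves 1/9; Ursula 1/9; Ximena 2/9; Yago 2/27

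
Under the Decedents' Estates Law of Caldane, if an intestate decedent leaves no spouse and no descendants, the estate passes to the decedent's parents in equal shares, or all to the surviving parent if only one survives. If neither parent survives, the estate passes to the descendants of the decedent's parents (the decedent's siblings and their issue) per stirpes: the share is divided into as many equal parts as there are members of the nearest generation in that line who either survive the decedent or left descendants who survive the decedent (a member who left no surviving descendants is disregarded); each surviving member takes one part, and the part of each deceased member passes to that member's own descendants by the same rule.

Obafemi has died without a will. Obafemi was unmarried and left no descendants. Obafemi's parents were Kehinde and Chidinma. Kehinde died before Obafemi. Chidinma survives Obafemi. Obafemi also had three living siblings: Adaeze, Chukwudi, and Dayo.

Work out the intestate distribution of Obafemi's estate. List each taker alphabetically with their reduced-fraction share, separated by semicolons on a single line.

Only one parent, Chidinma, survives, so Chidinma takes the entire estate. The siblings take nothing because a surviving parent has priority.

Chidinma 1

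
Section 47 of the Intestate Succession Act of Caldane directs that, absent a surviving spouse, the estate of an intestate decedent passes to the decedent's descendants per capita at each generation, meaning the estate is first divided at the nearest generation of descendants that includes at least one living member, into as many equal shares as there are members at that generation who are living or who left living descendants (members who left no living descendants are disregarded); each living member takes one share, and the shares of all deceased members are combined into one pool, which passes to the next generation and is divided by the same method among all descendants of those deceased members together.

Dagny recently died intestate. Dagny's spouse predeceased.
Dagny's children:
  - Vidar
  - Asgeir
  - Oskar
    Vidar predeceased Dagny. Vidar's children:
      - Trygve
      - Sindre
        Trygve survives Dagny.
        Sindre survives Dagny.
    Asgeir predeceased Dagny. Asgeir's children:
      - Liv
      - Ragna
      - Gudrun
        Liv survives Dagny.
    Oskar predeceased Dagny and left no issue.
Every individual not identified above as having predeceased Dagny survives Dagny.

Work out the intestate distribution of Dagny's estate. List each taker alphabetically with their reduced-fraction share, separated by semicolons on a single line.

Gudrun 1/5; Liv 1/5; Ragna 1/5; Sindre 1/5; Trygve 1/5

There is no surviving spouse, so the entire estate passes to Dagny's descendants per capita at each generation.
No one at generation 1 (Vidar, Asgeir) is living; moving to the next generation.
At generation 2 (Trygve, Sindre, Liv, Ragna, Gudrun) there are 5 shares of (1)/5 = 1/5 each.
Living: Trygve, Sindre, Liv, Ragna, and Gudrun — each takes 1/5.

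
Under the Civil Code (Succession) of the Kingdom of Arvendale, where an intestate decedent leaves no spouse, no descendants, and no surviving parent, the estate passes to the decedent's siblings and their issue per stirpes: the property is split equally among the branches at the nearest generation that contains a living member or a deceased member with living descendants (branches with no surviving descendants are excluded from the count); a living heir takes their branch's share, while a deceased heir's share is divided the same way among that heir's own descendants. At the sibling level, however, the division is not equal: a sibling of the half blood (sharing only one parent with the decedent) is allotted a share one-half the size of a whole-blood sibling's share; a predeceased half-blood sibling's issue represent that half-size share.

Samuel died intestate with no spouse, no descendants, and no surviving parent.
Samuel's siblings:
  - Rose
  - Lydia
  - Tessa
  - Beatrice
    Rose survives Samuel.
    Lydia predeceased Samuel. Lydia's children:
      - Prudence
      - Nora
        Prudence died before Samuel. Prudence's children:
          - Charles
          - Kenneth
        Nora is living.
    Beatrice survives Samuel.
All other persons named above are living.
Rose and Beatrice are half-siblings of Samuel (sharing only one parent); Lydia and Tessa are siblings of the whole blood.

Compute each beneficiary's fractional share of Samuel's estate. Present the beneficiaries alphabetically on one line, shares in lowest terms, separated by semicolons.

Beatrice 1/6; Charles 1/12; Kenneth 1/12; Nora 1/6; Rose 1/6; Tessa 1/3

No spouse, descendants, or parent survives, so the estate passes to Samuel's siblings per stirpes.
Half-blood siblings count for one-half the weight of whole-blood siblings at the initial division.
Dividing 1 in proportion to weights (total weight 3): Rose (weight 1/2) → 1/6; Lydia (weight 1) → 1/3; Tessa (weight 1) → 1/3; Beatrice (weight 1/2) → 1/6.
Rose is living and takes 1/6.
Lydia predeceased; the 1/3 allotted to Lydia's branch passes to Lydia's issue by representation.
The 1/3 is divided into 2 equal shares of 1/6 among Prudence, Nora.
Prudence predeceased; the 1/6 allotted to Prudence's branch passes to Prudence's issue by representation.
The 1/6 is divided into 2 equal shares of 1/12 among Charles, Kenneth.
Charles is living and takes 1/12.
Kenneth is living and takes 1/12.
Nora is living and takes 1/6.
Tessa is living and takes 1/3.
Beatrice is living and takes 1/6.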